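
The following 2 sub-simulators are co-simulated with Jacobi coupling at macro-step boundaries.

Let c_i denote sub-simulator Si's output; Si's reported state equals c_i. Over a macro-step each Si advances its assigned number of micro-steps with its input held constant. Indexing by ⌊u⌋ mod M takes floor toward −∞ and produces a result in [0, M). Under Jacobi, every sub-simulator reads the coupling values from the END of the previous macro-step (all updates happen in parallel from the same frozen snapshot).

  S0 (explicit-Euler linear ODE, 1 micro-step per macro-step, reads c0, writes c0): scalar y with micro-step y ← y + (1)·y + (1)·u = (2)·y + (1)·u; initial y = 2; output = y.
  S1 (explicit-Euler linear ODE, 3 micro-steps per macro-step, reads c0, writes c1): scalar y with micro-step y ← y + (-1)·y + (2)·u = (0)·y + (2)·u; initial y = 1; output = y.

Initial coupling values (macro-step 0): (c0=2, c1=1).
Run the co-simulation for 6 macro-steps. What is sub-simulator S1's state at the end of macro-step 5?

macro 1: S0 reads c0=2 → after 1×micro: 6; S1 reads c0=2 → after 3×micro: 4 ⇒ (c0=6, c1=4)
macro 2: S0 reads c0=6 → after 1×micro: 18; S1 reads c0=6 → after 3×micro: 12 ⇒ (c0=18, c1=12)
macro 3: S0 reads c0=18 → after 1×micro: 54; S1 reads c0=18 → after 3×micro: 36 ⇒ (c0=54, c1=36)
macro 4: S0 reads c0=54 → after 1×micro: 162; S1 reads c0=54 → after 3×micro: 108 ⇒ (c0=162, c1=108)
macro 5: S0 reads c0=162 → after 1×micro: 486; S1 reads c0=162 → after 3×micro: 324 ⇒ (c0=486, c1=324)
macro 6: S0 reads c0=486 → after 1×micro: 1458; S1 reads c0=486 → after 3×micro: 972 ⇒ (c0=1458, c1=972)

S1 state at macro-step 5 = 324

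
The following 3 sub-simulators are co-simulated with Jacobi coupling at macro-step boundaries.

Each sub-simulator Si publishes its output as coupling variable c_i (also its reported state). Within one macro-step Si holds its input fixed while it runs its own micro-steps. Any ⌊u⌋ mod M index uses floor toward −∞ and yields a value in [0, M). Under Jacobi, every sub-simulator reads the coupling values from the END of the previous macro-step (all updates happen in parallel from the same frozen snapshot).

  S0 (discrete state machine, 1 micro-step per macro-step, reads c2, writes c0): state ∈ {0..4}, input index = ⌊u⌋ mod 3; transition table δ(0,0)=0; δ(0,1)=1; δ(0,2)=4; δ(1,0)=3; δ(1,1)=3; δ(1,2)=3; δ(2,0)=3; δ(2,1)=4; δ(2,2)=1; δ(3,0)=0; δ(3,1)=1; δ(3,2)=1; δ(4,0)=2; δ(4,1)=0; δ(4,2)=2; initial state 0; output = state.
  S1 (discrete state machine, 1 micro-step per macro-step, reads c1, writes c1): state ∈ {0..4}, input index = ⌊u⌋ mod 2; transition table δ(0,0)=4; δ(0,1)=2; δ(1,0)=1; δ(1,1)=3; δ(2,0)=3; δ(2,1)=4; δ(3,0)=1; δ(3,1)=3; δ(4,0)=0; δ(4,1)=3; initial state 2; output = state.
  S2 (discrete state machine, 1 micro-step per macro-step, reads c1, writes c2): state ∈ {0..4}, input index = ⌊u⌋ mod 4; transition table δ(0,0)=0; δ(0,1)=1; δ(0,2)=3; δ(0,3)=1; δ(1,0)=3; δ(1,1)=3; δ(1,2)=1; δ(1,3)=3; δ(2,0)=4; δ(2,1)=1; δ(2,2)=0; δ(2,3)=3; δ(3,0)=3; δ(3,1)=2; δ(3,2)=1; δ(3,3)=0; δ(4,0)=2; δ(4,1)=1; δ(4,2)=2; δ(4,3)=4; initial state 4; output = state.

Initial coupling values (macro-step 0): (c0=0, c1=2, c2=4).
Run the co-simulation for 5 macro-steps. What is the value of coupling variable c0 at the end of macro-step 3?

macro 1: S0 reads c2=4 → after 1×micro: 1; S1 reads c1=2 → after 1×micro: 3; S2 reads c1=2 → after 1×micro: 2 ⇒ (c0=1, c1=3, c2=2)
macro 2: S0 reads c2=2 → after 1×micro: 3; S1 reads c1=3 → after 1×micro: 3; S2 reads c1=3 → after 1×micro: 3 ⇒ (c0=3, c1=3, c2=3)
macro 3: S0 reads c2=3 → after 1×micro: 0; S1 reads c1=3 → after 1×micro: 3; S2 reads c1=3 → after 1×micro: 0 ⇒ (c0=0, c1=3, c2=0)
macro 4: S0 reads c2=0 → after 1×micro: 0; S1 reads c1=3 → after 1×micro: 3; S2 reads c1=3 → after 1×micro: 1 ⇒ (c0=0, c1=3, c2=1)
macro 5: S0 reads c2=1 → after 1×micro: 1; S1 reads c1=3 → after 1×micro: 3; S2 reads c1=3 → after 1×micro: 3 ⇒ (c0=1, c1=3, c2=3)

c0 at macro-step 3 = 0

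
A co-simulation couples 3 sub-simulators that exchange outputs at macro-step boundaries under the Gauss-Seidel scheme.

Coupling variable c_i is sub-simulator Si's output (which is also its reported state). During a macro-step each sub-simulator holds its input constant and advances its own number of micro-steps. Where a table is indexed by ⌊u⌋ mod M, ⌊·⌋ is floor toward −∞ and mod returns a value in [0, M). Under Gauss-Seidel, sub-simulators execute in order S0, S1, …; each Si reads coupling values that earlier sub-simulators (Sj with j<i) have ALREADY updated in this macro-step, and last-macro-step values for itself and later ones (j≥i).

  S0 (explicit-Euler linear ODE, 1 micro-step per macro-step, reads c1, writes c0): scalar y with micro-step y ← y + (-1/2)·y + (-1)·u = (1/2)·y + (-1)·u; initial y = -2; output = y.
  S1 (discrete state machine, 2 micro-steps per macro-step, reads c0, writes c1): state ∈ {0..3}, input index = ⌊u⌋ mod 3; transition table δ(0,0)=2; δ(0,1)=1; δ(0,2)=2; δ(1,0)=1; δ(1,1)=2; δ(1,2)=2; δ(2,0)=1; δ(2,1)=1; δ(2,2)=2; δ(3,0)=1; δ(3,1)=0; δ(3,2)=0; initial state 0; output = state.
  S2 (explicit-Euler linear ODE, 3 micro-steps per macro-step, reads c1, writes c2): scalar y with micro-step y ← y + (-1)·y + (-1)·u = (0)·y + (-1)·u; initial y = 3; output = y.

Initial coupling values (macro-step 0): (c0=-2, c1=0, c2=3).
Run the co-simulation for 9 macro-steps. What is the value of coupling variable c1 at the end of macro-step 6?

c1 at macro-step 6 = 1

macro 1: S0 reads c1=0 → after 1×micro: -1; S1 reads c0=-1 → after 2×micro: 2; S2 reads c1=2 → after 3×micro: -2 ⇒ (c0=-1, c1=2, c2=-2)
macro 2: S0 reads c1=2 → after 1×micro: -5/2; S1 reads c0=-5/2 → after 2×micro: 1; S2 reads c1=1 → after 3×micro: -1 ⇒ (c0=-5/2, c1=1, c2=-1)
macro 3: S0 reads c1=1 → after 1×micro: -9/4; S1 reads c0=-9/4 → after 2×micro: 1; S2 reads c1=1 → after 3×micro: -1 ⇒ (c0=-9/4, c1=1, c2=-1)
macro 4: S0 reads c1=1 → after 1×micro: -17/8; S1 reads c0=-17/8 → after 2×micro: 1; S2 reads c1=1 → after 3×micro: -1 ⇒ (c0=-17/8, c1=1, c2=-1)
macro 5: S0 reads c1=1 → after 1×micro: -33/16; S1 reads c0=-33/16 → after 2×micro: 1; S2 reads c1=1 → after 3×micro: -1 ⇒ (c0=-33/16, c1=1, c2=-1)
macro 6: S0 reads c1=1 → after 1×micro: -65/32; S1 reads c0=-65/32 → after 2×micro: 1; S2 reads c1=1 → after 3×micro: -1 ⇒ (c0=-65/32, c1=1, c2=-1)
macro 7: S0 reads c1=1 → after 1×micro: -129/64; S1 reads c0=-129/64 → after 2×micro: 1; S2 reads c1=1 → after 3×micro: -1 ⇒ (c0=-129/64, c1=1, c2=-1)
macro 8: S0 reads c1=1 → after 1×micro: -257/128; S1 reads c0=-257/128 → after 2×micro: 1; S2 reads c1=1 → after 3×micro: -1 ⇒ (c0=-257/128, c1=1, c2=-1)
macro 9: S0 reads c1=1 → after 1×micro: -513/256; S1 reads c0=-513/256 → after 2×micro: 1; S2 reads c1=1 → after 3×micro: -1 ⇒ (c0=-513/256, c1=1, c2=-1)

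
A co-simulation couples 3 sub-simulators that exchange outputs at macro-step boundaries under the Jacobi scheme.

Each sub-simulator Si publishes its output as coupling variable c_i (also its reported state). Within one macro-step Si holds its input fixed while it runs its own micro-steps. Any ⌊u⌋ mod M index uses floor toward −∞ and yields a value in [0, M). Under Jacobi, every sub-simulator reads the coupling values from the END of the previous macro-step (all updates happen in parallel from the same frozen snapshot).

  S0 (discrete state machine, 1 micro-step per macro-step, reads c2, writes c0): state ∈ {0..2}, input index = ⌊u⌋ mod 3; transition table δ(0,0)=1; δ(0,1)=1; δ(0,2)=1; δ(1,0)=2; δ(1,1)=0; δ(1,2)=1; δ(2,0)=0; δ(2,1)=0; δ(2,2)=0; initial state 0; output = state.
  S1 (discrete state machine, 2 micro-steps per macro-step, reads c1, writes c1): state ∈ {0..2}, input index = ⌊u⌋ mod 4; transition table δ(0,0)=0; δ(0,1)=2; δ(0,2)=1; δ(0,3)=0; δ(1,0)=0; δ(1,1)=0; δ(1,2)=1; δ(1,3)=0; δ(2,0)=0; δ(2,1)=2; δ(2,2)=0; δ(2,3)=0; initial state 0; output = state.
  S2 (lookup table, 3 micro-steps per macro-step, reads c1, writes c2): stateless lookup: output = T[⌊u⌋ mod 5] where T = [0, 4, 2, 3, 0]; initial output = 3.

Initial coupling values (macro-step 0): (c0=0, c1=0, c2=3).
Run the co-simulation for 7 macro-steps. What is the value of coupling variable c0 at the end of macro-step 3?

macro 1: S0 reads c2=3 → after 1×micro: 1; S1 reads c1=0 → after 2×micro: 0; S2 reads c1=0 → after 3×micro: 0 ⇒ (c0=1, c1=0, c2=0)
macro 2: S0 reads c2=0 → after 1×micro: 2; S1 reads c1=0 → after 2×micro: 0; S2 reads c1=0 → after 3×micro: 0 ⇒ (c0=2, c1=0, c2=0)
macro 3: S0 reads c2=0 → after 1×micro: 0; S1 reads c1=0 → after 2×micro: 0; S2 reads c1=0 → after 3×micro: 0 ⇒ (c0=0, c1=0, c2=0)
macro 4: S0 reads c2=0 → after 1×micro: 1; S1 reads c1=0 → after 2×micro: 0; S2 reads c1=0 → after 3×micro: 0 ⇒ (c0=1, c1=0, c2=0)
macro 5: S0 reads c2=0 → after 1×micro: 2; S1 reads c1=0 → after 2×micro: 0; S2 reads c1=0 → after 3×micro: 0 ⇒ (c0=2, c1=0, c2=0)
macro 6: S0 reads c2=0 → after 1×micro: 0; S1 reads c1=0 → after 2×micro: 0; S2 reads c1=0 → after 3×micro: 0 ⇒ (c0=0, c1=0, c2=0)
macro 7: S0 reads c2=0 → after 1×micro: 1; S1 reads c1=0 → after 2×micro: 0; S2 reads c1=0 → after 3×micro: 0 ⇒ (c0=1, c1=0, c2=0)

c0 at macro-step 3 = 0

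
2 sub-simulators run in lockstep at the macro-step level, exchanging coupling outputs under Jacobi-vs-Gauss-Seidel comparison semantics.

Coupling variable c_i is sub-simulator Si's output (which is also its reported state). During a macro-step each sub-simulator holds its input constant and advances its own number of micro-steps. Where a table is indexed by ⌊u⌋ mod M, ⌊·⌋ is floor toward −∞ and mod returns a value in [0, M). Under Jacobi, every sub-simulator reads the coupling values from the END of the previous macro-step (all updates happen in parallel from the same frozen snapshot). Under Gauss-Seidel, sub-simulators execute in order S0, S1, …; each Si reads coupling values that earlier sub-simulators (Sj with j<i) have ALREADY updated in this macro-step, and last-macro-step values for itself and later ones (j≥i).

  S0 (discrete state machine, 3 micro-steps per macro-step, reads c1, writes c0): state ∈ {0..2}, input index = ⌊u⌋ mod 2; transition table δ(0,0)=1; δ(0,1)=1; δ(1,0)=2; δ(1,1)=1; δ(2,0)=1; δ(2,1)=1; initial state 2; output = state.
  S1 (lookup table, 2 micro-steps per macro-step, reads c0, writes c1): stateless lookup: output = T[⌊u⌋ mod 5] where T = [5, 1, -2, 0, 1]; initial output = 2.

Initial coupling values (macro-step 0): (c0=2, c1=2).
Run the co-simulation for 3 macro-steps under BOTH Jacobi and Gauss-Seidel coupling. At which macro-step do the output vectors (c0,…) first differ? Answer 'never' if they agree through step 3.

[Jacobi] macro 1: S0 reads c1=2 → after 3×micro: 1; S1 reads c0=2 → after 2×micro: -2 ⇒ (c0=1, c1=-2)
[Jacobi] macro 2: S0 reads c1=-2 → after 3×micro: 2; S1 reads c0=1 → after 2×micro: 1 ⇒ (c0=2, c1=1)
[Jacobi] macro 3: S0 reads c1=1 → after 3×micro: 1; S1 reads c0=2 → after 2×micro: -2 ⇒ (c0=1, c1=-2)
[Gauss-Seidel] macro 1: S0 reads c1=2 → after 3×micro: 1; S1 reads c0=1 → after 2×micro: 1 ⇒ (c0=1, c1=1)
[Gauss-Seidel] macro 2: S0 reads c1=1 → after 3×micro: 1; S1 reads c0=1 → after 2×micro: 1 ⇒ (c0=1, c1=1)
[Gauss-Seidel] macro 3: S0 reads c1=1 → after 3×micro: 1; S1 reads c0=1 → after 2×micro: 1 ⇒ (c0=1, c1=1)

first divergence at macro-step: 1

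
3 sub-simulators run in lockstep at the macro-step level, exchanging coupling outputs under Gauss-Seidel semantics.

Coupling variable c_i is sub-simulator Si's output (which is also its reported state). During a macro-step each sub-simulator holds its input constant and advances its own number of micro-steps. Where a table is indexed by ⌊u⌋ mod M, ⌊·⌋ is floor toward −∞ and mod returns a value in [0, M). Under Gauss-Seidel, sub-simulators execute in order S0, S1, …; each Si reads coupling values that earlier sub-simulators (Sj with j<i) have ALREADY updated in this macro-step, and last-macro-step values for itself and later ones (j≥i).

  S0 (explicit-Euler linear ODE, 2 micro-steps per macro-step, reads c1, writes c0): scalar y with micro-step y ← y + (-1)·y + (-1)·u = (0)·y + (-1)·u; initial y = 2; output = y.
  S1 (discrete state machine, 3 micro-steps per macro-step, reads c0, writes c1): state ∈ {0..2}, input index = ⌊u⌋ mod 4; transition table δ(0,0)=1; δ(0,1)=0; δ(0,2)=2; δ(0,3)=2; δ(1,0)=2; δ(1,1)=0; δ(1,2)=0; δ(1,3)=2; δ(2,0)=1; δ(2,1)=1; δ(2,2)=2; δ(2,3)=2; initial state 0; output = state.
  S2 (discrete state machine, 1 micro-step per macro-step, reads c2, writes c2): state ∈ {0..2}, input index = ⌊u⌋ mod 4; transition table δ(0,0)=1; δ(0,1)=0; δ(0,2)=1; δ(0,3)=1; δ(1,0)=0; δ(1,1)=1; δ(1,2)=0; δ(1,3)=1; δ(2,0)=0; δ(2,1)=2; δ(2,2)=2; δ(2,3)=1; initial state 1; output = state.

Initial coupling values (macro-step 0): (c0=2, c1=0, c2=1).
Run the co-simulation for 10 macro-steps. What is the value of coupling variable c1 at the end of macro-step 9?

c1 at macro-step 9 = 2

macro 1: S0 reads c1=0 → after 2×micro: 0; S1 reads c0=0 → after 3×micro: 1; S2 reads c2=1 → after 1×micro: 1 ⇒ (c0=0, c1=1, c2=1)
macro 2: S0 reads c1=1 → after 2×micro: -1; S1 reads c0=-1 → after 3×micro: 2; S2 reads c2=1 → after 1×micro: 1 ⇒ (c0=-1, c1=2, c2=1)
macro 3: S0 reads c1=2 → after 2×micro: -2; S1 reads c0=-2 → after 3×micro: 2; S2 reads c2=1 → after 1×micro: 1 ⇒ (c0=-2, c1=2, c2=1)
macro 4: S0 reads c1=2 → after 2×micro: -2; S1 reads c0=-2 → after 3×micro: 2; S2 reads c2=1 → after 1×micro: 1 ⇒ (c0=-2, c1=2, c2=1)
macro 5: S0 reads c1=2 → after 2×micro: -2; S1 reads c0=-2 → after 3×micro: 2; S2 reads c2=1 → after 1×micro: 1 ⇒ (c0=-2, c1=2, c2=1)
macro 6: S0 reads c1=2 → after 2×micro: -2; S1 reads c0=-2 → after 3×micro: 2; S2 reads c2=1 → after 1×micro: 1 ⇒ (c0=-2, c1=2, c2=1)
macro 7: S0 reads c1=2 → after 2×micro: -2; S1 reads c0=-2 → after 3×micro: 2; S2 reads c2=1 → after 1×micro: 1 ⇒ (c0=-2, c1=2, c2=1)
macro 8: S0 reads c1=2 → after 2×micro: -2; S1 reads c0=-2 → after 3×micro: 2; S2 reads c2=1 → after 1×micro: 1 ⇒ (c0=-2, c1=2, c2=1)
macro 9: S0 reads c1=2 → after 2×micro: -2; S1 reads c0=-2 → after 3×micro: 2; S2 reads c2=1 → after 1×micro: 1 ⇒ (c0=-2, c1=2, c2=1)
macro 10: S0 reads c1=2 → after 2×micro: -2; S1 reads c0=-2 → after 3×micro: 2; S2 reads c2=1 → after 1×micro: 1 ⇒ (c0=-2, c1=2, c2=1)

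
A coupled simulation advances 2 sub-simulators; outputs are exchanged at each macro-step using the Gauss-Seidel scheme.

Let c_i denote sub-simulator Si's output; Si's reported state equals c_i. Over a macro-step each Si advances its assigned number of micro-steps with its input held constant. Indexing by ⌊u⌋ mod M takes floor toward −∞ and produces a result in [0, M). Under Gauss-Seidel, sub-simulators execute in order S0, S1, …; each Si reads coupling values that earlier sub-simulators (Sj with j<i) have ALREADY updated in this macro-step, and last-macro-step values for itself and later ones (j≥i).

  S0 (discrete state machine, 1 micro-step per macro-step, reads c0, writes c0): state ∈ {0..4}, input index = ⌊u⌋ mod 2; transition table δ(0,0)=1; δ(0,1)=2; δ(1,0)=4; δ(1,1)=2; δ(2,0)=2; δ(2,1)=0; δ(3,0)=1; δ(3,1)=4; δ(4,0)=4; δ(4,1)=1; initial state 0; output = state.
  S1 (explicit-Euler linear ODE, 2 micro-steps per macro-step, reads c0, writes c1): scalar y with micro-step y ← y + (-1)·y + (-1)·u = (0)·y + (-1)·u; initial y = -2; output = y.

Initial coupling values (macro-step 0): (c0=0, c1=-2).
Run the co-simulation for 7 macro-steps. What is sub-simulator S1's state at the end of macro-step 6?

macro 1: S0 reads c0=0 → after 1×micro: 1; S1 reads c0=1 → after 2×micro: -1 ⇒ (c0=1, c1=-1)
macro 2: S0 reads c0=1 → after 1×micro: 2; S1 reads c0=2 → after 2×micro: -2 ⇒ (c0=2, c1=-2)
macro 3: S0 reads c0=2 → after 1×micro: 2; S1 reads c0=2 → after 2×micro: -2 ⇒ (c0=2, c1=-2)
macro 4: S0 reads c0=2 → after 1×micro: 2; S1 reads c0=2 → after 2×micro: -2 ⇒ (c0=2, c1=-2)
macro 5: S0 reads c0=2 → after 1×micro: 2; S1 reads c0=2 → after 2×micro: -2 ⇒ (c0=2, c1=-2)
macro 6: S0 reads c0=2 → after 1×micro: 2; S1 reads c0=2 → after 2×micro: -2 ⇒ (c0=2, c1=-2)
macro 7: S0 reads c0=2 → after 1×micro: 2; S1 reads c0=2 → after 2×micro: -2 ⇒ (c0=2, c1=-2)

S1 state at macro-step 6 = -2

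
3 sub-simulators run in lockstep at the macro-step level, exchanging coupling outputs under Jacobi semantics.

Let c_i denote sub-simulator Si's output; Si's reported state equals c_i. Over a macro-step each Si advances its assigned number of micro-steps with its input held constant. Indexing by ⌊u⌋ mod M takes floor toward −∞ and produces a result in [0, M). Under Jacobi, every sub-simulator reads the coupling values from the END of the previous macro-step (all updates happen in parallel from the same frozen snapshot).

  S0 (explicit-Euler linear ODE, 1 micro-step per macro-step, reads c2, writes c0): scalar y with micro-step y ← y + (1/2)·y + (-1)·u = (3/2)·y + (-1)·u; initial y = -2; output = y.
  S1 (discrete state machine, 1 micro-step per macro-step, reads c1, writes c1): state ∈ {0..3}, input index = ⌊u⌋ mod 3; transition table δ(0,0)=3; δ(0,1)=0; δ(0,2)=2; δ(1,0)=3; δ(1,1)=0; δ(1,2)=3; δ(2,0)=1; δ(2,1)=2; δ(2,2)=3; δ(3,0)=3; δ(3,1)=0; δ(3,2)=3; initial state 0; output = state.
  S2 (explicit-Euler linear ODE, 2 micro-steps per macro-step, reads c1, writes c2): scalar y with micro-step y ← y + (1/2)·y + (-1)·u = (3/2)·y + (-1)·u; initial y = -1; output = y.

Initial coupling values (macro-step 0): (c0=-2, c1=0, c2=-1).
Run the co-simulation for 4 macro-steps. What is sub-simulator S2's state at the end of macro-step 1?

S2 state at macro-step 1 = -9/4

macro 1: S0 reads c2=-1 → after 1×micro: -2; S1 reads c1=0 → after 1×micro: 3; S2 reads c1=0 → after 2×micro: -9/4 ⇒ (c0=-2, c1=3, c2=-9/4)
macro 2: S0 reads c2=-9/4 → after 1×micro: -3/4; S1 reads c1=3 → after 1×micro: 3; S2 reads c1=3 → after 2×micro: -201/16 ⇒ (c0=-3/4, c1=3, c2=-201/16)
macro 3: S0 reads c2=-201/16 → after 1×micro: 183/16; S1 reads c1=3 → after 1×micro: 3; S2 reads c1=3 → after 2×micro: -2289/64 ⇒ (c0=183/16, c1=3, c2=-2289/64)
macro 4: S0 reads c2=-2289/64 → after 1×micro: 3387/64; S1 reads c1=3 → after 1×micro: 3; S2 reads c1=3 → after 2×micro: -22521/256 ⇒ (c0=3387/64, c1=3, c2=-22521/256)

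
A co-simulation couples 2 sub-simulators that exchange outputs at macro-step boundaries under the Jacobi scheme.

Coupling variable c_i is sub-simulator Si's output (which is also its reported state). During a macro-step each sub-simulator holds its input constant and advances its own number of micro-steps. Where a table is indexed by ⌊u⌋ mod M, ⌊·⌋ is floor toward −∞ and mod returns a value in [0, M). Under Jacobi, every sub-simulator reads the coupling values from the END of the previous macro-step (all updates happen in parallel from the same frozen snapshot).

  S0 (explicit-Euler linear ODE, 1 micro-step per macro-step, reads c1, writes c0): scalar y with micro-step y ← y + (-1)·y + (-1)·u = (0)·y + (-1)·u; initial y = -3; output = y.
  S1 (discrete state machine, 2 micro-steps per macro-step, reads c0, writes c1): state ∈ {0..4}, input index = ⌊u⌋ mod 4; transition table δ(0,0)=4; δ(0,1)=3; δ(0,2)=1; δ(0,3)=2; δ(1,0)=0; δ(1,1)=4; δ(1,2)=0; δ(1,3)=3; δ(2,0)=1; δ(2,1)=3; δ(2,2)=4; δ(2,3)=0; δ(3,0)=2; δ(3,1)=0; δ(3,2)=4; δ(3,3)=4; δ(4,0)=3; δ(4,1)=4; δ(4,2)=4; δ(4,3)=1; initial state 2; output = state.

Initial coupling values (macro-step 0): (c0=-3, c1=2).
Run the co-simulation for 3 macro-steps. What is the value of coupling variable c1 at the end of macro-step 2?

macro 1: S0 reads c1=2 → after 1×micro: -2; S1 reads c0=-3 → after 2×micro: 0 ⇒ (c0=-2, c1=0)
macro 2: S0 reads c1=0 → after 1×micro: 0; S1 reads c0=-2 → after 2×micro: 0 ⇒ (c0=0, c1=0)
macro 3: S0 reads c1=0 → after 1×micro: 0; S1 reads c0=0 → after 2×micro: 3 ⇒ (c0=0, c1=3)

c1 at macro-step 2 = 0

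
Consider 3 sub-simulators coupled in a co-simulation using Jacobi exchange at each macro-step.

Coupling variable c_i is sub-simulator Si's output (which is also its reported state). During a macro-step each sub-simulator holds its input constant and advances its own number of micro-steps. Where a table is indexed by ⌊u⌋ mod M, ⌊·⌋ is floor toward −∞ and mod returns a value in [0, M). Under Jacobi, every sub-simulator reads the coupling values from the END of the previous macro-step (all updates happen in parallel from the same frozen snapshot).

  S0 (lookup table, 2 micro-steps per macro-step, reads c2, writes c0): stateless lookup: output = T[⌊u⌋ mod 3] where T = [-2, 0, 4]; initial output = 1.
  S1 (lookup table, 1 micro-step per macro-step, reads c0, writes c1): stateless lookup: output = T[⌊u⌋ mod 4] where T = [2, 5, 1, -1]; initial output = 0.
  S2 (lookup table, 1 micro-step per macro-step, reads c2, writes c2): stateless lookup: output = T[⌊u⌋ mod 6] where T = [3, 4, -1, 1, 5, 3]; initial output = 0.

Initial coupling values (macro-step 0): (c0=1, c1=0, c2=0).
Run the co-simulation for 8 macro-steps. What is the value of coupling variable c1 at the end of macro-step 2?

macro 1: S0 reads c2=0 → after 2×micro: -2; S1 reads c0=1 → after 1×micro: 5; S2 reads c2=0 → after 1×micro: 3 ⇒ (c0=-2, c1=5, c2=3)
macro 2: S0 reads c2=3 → after 2×micro: -2; S1 reads c0=-2 → after 1×micro: 1; S2 reads c2=3 → after 1×micro: 1 ⇒ (c0=-2, c1=1, c2=1)
macro 3: S0 reads c2=1 → after 2×micro: 0; S1 reads c0=-2 → after 1×micro: 1; S2 reads c2=1 → after 1×micro: 4 ⇒ (c0=0, c1=1, c2=4)
macro 4: S0 reads c2=4 → after 2×micro: 0; S1 reads c0=0 → after 1×micro: 2; S2 reads c2=4 → after 1×micro: 5 ⇒ (c0=0, c1=2, c2=5)
macro 5: S0 reads c2=5 → after 2×micro: 4; S1 reads c0=0 → after 1×micro: 2; S2 reads c2=5 → after 1×micro: 3 ⇒ (c0=4, c1=2, c2=3)
macro 6: S0 reads c2=3 → after 2×micro: -2; S1 reads c0=4 → after 1×micro: 2; S2 reads c2=3 → after 1×micro: 1 ⇒ (c0=-2, c1=2, c2=1)
macro 7: S0 reads c2=1 → after 2×micro: 0; S1 reads c0=-2 → after 1×micro: 1; S2 reads c2=1 → after 1×micro: 4 ⇒ (c0=0, c1=1, c2=4)
macro 8: S0 reads c2=4 → after 2×micro: 0; S1 reads c0=0 → after 1×micro: 2; S2 reads c2=4 → after 1×micro: 5 ⇒ (c0=0, c1=2, c2=5)

c1 at macro-step 2 = 1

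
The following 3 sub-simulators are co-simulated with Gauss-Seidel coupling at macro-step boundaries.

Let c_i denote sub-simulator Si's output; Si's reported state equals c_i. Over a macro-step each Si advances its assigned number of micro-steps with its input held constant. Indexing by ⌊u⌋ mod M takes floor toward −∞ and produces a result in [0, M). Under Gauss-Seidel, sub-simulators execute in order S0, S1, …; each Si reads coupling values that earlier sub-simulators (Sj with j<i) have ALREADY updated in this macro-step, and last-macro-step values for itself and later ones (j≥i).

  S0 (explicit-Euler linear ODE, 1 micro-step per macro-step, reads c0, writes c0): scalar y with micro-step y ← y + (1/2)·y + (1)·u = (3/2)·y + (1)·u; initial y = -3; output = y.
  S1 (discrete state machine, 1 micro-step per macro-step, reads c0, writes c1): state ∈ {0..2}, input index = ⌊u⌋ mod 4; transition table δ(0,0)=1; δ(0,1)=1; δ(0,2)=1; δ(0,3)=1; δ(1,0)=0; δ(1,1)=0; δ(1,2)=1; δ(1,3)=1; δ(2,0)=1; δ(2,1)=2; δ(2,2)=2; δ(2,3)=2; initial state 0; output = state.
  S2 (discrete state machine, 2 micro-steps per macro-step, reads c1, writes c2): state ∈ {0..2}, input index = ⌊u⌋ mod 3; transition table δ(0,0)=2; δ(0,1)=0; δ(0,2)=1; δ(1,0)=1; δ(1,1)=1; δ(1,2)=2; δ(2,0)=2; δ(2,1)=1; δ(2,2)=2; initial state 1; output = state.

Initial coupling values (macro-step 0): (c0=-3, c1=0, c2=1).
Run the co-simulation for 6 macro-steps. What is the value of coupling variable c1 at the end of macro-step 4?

c1 at macro-step 4 = 1

macro 1: S0 reads c0=-3 → after 1×micro: -15/2; S1 reads c0=-15/2 → after 1×micro: 1; S2 reads c1=1 → after 2×micro: 1 ⇒ (c0=-15/2, c1=1, c2=1)
macro 2: S0 reads c0=-15/2 → after 1×micro: -75/4; S1 reads c0=-75/4 → after 1×micro: 0; S2 reads c1=0 → after 2×micro: 1 ⇒ (c0=-75/4, c1=0, c2=1)
macro 3: S0 reads c0=-75/4 → after 1×micro: -375/8; S1 reads c0=-375/8 → after 1×micro: 1; S2 reads c1=1 → after 2×micro: 1 ⇒ (c0=-375/8, c1=1, c2=1)
macro 4: S0 reads c0=-375/8 → after 1×micro: -1875/16; S1 reads c0=-1875/16 → after 1×micro: 1; S2 reads c1=1 → after 2×micro: 1 ⇒ (c0=-1875/16, c1=1, c2=1)
macro 5: S0 reads c0=-1875/16 → after 1×micro: -9375/32; S1 reads c0=-9375/32 → after 1×micro: 1; S2 reads c1=1 → after 2×micro: 1 ⇒ (c0=-9375/32, c1=1, c2=1)
macro 6: S0 reads c0=-9375/32 → after 1×micro: -46875/64; S1 reads c0=-46875/64 → after 1×micro: 1; S2 reads c1=1 → after 2×micro: 1 ⇒ (c0=-46875/64, c1=1, c2=1)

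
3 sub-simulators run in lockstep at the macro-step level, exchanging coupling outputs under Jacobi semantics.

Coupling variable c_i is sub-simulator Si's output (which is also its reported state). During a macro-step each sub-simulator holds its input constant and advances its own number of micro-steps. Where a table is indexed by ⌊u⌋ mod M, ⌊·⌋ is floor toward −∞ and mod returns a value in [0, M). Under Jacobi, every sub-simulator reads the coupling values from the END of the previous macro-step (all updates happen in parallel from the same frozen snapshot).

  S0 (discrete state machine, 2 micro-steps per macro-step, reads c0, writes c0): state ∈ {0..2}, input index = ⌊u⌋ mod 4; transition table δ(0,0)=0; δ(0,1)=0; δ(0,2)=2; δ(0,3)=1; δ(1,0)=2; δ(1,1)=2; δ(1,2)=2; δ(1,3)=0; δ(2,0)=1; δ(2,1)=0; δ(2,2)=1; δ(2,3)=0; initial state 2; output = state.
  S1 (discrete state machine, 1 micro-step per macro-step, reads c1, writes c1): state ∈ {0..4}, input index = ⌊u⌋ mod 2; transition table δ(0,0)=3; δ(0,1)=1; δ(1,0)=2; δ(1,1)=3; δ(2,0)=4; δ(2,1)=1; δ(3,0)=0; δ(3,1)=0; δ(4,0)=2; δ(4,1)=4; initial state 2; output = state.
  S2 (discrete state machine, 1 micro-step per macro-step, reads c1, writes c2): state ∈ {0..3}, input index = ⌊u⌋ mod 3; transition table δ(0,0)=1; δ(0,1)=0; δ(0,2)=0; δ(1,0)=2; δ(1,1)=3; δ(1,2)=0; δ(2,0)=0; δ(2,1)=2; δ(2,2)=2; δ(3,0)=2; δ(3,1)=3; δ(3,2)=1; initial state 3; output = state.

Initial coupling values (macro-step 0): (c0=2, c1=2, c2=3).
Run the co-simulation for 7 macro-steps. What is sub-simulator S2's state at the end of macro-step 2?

macro 1: S0 reads c0=2 → after 2×micro: 2; S1 reads c1=2 → after 1×micro: 4; S2 reads c1=2 → after 1×micro: 1 ⇒ (c0=2, c1=4, c2=1)
macro 2: S0 reads c0=2 → after 2×micro: 2; S1 reads c1=4 → after 1×micro: 2; S2 reads c1=4 → after 1×micro: 3 ⇒ (c0=2, c1=2, c2=3)
macro 3: S0 reads c0=2 → after 2×micro: 2; S1 reads c1=2 → after 1×micro: 4; S2 reads c1=2 → after 1×micro: 1 ⇒ (c0=2, c1=4, c2=1)
macro 4: S0 reads c0=2 → after 2×micro: 2; S1 reads c1=4 → after 1×micro: 2; S2 reads c1=4 → after 1×micro: 3 ⇒ (c0=2, c1=2, c2=3)
macro 5: S0 reads c0=2 → after 2×micro: 2; S1 reads c1=2 → after 1×micro: 4; S2 reads c1=2 → after 1×micro: 1 ⇒ (c0=2, c1=4, c2=1)
macro 6: S0 reads c0=2 → after 2×micro: 2; S1 reads c1=4 → after 1×micro: 2; S2 reads c1=4 → after 1×micro: 3 ⇒ (c0=2, c1=2, c2=3)
macro 7: S0 reads c0=2 → after 2×micro: 2; S1 reads c1=2 → after 1×micro: 4; S2 reads c1=2 → after 1×micro: 1 ⇒ (c0=2, c1=4, c2=1)

S2 state at macro-step 2 = 3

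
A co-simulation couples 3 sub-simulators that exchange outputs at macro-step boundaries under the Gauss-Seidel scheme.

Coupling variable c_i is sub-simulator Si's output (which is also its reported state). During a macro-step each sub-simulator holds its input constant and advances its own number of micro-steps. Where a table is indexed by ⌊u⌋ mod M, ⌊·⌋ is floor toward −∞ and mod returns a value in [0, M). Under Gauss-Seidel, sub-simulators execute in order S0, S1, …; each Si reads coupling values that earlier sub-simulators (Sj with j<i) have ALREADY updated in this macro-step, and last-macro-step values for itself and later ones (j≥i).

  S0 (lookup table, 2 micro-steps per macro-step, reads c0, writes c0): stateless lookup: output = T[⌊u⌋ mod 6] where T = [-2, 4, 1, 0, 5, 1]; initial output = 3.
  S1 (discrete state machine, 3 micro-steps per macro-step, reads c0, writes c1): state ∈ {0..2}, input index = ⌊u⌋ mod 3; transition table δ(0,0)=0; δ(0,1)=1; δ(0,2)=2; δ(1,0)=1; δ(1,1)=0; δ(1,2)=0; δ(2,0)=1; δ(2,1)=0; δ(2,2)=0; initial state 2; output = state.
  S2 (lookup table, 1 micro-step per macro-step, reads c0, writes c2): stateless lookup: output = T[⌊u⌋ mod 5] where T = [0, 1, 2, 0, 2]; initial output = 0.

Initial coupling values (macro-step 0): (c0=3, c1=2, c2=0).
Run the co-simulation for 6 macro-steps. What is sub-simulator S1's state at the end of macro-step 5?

macro 1: S0 reads c0=3 → after 2×micro: 0; S1 reads c0=0 → after 3×micro: 1; S2 reads c0=0 → after 1×micro: 0 ⇒ (c0=0, c1=1, c2=0)
macro 2: S0 reads c0=0 → after 2×micro: -2; S1 reads c0=-2 → after 3×micro: 0; S2 reads c0=-2 → after 1×micro: 0 ⇒ (c0=-2, c1=0, c2=0)
macro 3: S0 reads c0=-2 → after 2×micro: 5; S1 reads c0=5 → after 3×micro: 2; S2 reads c0=5 → after 1×micro: 0 ⇒ (c0=5, c1=2, c2=0)
macro 4: S0 reads c0=5 → after 2×micro: 1; S1 reads c0=1 → after 3×micro: 0; S2 reads c0=1 → after 1×micro: 1 ⇒ (c0=1, c1=0, c2=1)
macro 5: S0 reads c0=1 → after 2×micro: 4; S1 reads c0=4 → after 3×micro: 1; S2 reads c0=4 → after 1×micro: 2 ⇒ (c0=4, c1=1, c2=2)
macro 6: S0 reads c0=4 → after 2×micro: 5; S1 reads c0=5 → after 3×micro: 0; S2 reads c0=5 → after 1×micro: 0 ⇒ (c0=5, c1=0, c2=0)

S1 state at macro-step 5 = 1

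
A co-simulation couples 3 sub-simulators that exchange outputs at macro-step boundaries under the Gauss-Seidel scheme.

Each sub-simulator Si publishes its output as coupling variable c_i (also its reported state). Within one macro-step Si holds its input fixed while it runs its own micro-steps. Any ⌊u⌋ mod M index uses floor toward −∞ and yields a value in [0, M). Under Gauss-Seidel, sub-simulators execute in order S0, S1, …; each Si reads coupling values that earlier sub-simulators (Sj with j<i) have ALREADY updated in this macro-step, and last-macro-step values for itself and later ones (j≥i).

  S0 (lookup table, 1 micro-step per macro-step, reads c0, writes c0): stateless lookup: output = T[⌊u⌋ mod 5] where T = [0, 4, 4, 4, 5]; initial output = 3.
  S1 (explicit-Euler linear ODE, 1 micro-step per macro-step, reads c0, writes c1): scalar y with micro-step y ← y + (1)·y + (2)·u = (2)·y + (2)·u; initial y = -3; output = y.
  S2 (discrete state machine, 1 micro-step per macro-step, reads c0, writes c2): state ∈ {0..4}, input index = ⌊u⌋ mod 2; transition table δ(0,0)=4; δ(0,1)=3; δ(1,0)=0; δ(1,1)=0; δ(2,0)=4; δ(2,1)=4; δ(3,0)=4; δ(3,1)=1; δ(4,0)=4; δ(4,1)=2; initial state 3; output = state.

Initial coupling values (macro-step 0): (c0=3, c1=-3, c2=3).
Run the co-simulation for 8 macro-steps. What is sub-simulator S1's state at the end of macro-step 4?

S1 state at macro-step 4 = 56

macro 1: S0 reads c0=3 → after 1×micro: 4; S1 reads c0=4 → after 1×micro: 2; S2 reads c0=4 → after 1×micro: 4 ⇒ (c0=4, c1=2, c2=4)
macro 2: S0 reads c0=4 → after 1×micro: 5; S1 reads c0=5 → after 1×micro: 14; S2 reads c0=5 → after 1×micro: 2 ⇒ (c0=5, c1=14, c2=2)
macro 3: S0 reads c0=5 → after 1×micro: 0; S1 reads c0=0 → after 1×micro: 28; S2 reads c0=0 → after 1×micro: 4 ⇒ (c0=0, c1=28, c2=4)
macro 4: S0 reads c0=0 → after 1×micro: 0; S1 reads c0=0 → after 1×micro: 56; S2 reads c0=0 → after 1×micro: 4 ⇒ (c0=0, c1=56, c2=4)
macro 5: S0 reads c0=0 → after 1×micro: 0; S1 reads c0=0 → after 1×micro: 112; S2 reads c0=0 → after 1×micro: 4 ⇒ (c0=0, c1=112, c2=4)
macro 6: S0 reads c0=0 → after 1×micro: 0; S1 reads c0=0 → after 1×micro: 224; S2 reads c0=0 → after 1×micro: 4 ⇒ (c0=0, c1=224, c2=4)
macro 7: S0 reads c0=0 → after 1×micro: 0; S1 reads c0=0 → after 1×micro: 448; S2 reads c0=0 → after 1×micro: 4 ⇒ (c0=0, c1=448, c2=4)
macro 8: S0 reads c0=0 → after 1×micro: 0; S1 reads c0=0 → after 1×micro: 896; S2 reads c0=0 → after 1×micro: 4 ⇒ (c0=0, c1=896, c2=4)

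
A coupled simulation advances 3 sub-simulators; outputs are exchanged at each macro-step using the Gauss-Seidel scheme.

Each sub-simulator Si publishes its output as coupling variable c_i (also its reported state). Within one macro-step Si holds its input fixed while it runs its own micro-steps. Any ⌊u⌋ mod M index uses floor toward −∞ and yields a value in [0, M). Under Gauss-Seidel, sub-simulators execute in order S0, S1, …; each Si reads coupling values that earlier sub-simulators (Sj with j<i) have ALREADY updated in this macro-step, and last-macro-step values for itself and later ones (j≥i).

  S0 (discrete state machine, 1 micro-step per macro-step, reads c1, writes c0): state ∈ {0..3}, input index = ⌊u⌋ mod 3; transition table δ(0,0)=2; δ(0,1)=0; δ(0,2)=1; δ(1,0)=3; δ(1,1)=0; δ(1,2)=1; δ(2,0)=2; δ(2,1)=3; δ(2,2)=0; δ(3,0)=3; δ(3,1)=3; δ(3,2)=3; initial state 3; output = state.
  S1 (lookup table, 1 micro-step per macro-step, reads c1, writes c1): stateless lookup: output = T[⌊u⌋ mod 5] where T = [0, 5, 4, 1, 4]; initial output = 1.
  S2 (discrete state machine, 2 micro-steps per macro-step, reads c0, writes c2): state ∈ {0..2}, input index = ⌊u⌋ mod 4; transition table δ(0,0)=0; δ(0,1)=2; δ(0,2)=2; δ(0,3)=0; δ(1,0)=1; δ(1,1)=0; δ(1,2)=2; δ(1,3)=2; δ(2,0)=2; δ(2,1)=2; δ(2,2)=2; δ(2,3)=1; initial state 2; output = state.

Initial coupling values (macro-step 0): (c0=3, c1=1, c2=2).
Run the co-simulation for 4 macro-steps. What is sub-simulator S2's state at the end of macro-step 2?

S2 state at macro-step 2 = 2

macro 1: S0 reads c1=1 → after 1×micro: 3; S1 reads c1=1 → after 1×micro: 5; S2 reads c0=3 → after 2×micro: 2 ⇒ (c0=3, c1=5, c2=2)
macro 2: S0 reads c1=5 → after 1×micro: 3; S1 reads c1=5 → after 1×micro: 0; S2 reads c0=3 → after 2×micro: 2 ⇒ (c0=3, c1=0, c2=2)
macro 3: S0 reads c1=0 → after 1×micro: 3; S1 reads c1=0 → after 1×micro: 0; S2 reads c0=3 → after 2×micro: 2 ⇒ (c0=3, c1=0, c2=2)
macro 4: S0 reads c1=0 → after 1×micro: 3; S1 reads c1=0 → after 1×micro: 0; S2 reads c0=3 → after 2×micro: 2 ⇒ (c0=3, c1=0, c2=2)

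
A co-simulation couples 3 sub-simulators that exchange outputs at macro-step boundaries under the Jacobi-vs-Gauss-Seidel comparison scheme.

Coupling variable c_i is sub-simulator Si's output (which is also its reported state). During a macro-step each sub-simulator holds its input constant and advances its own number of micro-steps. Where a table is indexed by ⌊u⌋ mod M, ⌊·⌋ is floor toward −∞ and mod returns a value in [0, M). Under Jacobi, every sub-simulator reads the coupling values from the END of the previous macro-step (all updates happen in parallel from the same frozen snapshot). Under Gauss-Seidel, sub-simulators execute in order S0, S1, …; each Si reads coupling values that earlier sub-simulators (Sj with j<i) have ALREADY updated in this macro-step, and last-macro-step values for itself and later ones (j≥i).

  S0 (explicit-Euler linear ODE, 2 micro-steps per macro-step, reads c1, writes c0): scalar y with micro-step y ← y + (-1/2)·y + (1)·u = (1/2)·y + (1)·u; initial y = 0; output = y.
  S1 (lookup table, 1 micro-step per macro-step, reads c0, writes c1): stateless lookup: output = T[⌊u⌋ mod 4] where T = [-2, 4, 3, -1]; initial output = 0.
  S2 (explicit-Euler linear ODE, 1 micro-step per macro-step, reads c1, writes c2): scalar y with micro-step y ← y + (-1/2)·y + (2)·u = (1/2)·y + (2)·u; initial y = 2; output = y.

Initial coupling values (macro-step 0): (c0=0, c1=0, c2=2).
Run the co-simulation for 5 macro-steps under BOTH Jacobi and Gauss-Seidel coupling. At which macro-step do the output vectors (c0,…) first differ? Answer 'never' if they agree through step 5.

first divergence at macro-step: 1

[Jacobi] macro 1: S0 reads c1=0 → after 2×micro: 0; S1 reads c0=0 → after 1×micro: -2; S2 reads c1=0 → after 1×micro: 1 ⇒ (c0=0, c1=-2, c2=1)
[Jacobi] macro 2: S0 reads c1=-2 → after 2×micro: -3; S1 reads c0=0 → after 1×micro: -2; S2 reads c1=-2 → after 1×micro: -7/2 ⇒ (c0=-3, c1=-2, c2=-7/2)
[Jacobi] macro 3: S0 reads c1=-2 → after 2×micro: -15/4; S1 reads c0=-3 → after 1×micro: 4; S2 reads c1=-2 → after 1×micro: -23/4 ⇒ (c0=-15/4, c1=4, c2=-23/4)
[Jacobi] macro 4: S0 reads c1=4 → after 2×micro: 81/16; S1 reads c0=-15/4 → after 1×micro: -2; S2 reads c1=4 → after 1×micro: 41/8 ⇒ (c0=81/16, c1=-2, c2=41/8)
[Jacobi] macro 5: S0 reads c1=-2 → after 2×micro: -111/64; S1 reads c0=81/16 → after 1×micro: 4; S2 reads c1=-2 → after 1×micro: -23/16 ⇒ (c0=-111/64, c1=4, c2=-23/16)
[Gauss-Seidel] macro 1: S0 reads c1=0 → after 2×micro: 0; S1 reads c0=0 → after 1×micro: -2; S2 reads c1=-2 → after 1×micro: -3 ⇒ (c0=0, c1=-2, c2=-3)
[Gauss-Seidel] macro 2: S0 reads c1=-2 → after 2×micro: -3; S1 reads c0=-3 → after 1×micro: 4; S2 reads c1=4 → after 1×micro: 13/2 ⇒ (c0=-3, c1=4, c2=13/2)
[Gauss-Seidel] macro 3: S0 reads c1=4 → after 2×micro: 21/4; S1 reads c0=21/4 → after 1×micro: 4; S2 reads c1=4 → after 1×micro: 45/4 ⇒ (c0=21/4, c1=4, c2=45/4)
[Gauss-Seidel] macro 4: S0 reads c1=4 → after 2×micro: 117/16; S1 reads c0=117/16 → after 1×micro: -1; S2 reads c1=-1 → after 1×micro: 29/8 ⇒ (c0=117/16, c1=-1, c2=29/8)
[Gauss-Seidel] macro 5: S0 reads c1=-1 → after 2×micro: 21/64; S1 reads c0=21/64 → after 1×micro: -2; S2 reads c1=-2 → after 1×micro: -35/16 ⇒ (c0=21/64, c1=-2, c2=-35/16)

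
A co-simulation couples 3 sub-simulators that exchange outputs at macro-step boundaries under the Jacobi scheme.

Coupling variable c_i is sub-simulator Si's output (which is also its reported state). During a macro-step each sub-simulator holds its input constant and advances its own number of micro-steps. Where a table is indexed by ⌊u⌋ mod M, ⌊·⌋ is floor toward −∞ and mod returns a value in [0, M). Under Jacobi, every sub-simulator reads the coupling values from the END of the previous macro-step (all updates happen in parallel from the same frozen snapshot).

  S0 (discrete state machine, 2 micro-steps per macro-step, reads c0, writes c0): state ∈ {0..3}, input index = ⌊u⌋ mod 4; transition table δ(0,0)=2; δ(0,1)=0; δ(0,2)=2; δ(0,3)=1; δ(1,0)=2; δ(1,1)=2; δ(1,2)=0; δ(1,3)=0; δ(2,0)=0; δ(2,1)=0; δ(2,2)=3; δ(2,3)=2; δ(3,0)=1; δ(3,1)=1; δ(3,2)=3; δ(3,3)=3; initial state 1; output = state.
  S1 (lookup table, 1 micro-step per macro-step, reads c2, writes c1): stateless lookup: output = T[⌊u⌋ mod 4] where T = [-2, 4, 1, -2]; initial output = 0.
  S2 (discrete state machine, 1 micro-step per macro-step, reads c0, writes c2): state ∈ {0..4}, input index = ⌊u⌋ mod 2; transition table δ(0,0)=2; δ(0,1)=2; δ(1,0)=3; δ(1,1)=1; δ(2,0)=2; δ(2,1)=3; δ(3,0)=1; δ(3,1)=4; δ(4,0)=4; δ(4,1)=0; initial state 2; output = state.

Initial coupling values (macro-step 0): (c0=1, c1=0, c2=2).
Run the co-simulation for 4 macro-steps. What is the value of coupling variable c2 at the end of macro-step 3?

c2 at macro-step 3 = 3

macro 1: S0 reads c0=1 → after 2×micro: 0; S1 reads c2=2 → after 1×micro: 1; S2 reads c0=1 → after 1×micro: 3 ⇒ (c0=0, c1=1, c2=3)
macro 2: S0 reads c0=0 → after 2×micro: 0; S1 reads c2=3 → after 1×micro: -2; S2 reads c0=0 → after 1×micro: 1 ⇒ (c0=0, c1=-2, c2=1)
macro 3: S0 reads c0=0 → after 2×micro: 0; S1 reads c2=1 → after 1×micro: 4; S2 reads c0=0 → after 1×micro: 3 ⇒ (c0=0, c1=4, c2=3)
macro 4: S0 reads c0=0 → after 2×micro: 0; S1 reads c2=3 → after 1×micro: -2; S2 reads c0=0 → after 1×micro: 1 ⇒ (c0=0, c1=-2, c2=1)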